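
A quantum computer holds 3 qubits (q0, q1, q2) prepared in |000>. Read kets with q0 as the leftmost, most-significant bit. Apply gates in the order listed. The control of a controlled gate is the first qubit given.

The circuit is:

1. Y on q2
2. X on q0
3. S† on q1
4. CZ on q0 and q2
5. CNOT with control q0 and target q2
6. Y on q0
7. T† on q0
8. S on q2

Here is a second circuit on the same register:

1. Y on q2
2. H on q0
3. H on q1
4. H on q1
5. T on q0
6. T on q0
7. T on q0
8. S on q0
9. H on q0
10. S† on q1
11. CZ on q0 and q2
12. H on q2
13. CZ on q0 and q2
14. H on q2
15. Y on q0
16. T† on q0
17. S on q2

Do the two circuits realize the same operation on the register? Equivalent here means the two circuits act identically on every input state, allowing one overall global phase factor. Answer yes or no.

No — the two circuits implement different unitaries, even allowing a global phase.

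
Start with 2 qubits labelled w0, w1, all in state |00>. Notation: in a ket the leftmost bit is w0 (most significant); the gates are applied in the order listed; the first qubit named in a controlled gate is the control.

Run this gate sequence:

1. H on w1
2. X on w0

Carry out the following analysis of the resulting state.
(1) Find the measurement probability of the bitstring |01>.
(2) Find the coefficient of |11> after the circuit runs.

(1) A full measurement returns |01> with probability 0.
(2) The final state's coefficient on |11> equals sqrt(2)/2.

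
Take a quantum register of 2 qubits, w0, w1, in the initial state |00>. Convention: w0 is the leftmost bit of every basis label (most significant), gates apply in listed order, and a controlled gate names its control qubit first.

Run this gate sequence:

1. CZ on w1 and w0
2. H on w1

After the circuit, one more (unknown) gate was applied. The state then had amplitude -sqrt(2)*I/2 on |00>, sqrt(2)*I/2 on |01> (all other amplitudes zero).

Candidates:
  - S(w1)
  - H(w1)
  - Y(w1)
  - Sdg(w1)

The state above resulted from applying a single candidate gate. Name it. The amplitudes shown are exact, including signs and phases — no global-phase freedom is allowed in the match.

The unique candidate consistent with the amplitudes is Y(w1).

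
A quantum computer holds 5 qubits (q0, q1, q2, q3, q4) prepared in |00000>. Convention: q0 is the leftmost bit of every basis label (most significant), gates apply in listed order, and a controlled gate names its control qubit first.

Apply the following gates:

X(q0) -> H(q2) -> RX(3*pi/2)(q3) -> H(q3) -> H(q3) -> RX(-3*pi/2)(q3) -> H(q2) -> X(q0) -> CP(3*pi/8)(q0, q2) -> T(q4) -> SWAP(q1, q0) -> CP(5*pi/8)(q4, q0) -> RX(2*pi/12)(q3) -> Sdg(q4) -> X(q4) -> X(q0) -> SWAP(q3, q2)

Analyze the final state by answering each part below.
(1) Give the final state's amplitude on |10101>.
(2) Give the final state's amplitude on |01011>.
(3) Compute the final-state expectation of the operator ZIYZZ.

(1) The amplitude on |10101> is I*(-sqrt(6) + sqrt(2))/4. Key observation: steps 1-8 multiply out to the identity, so the circuit reduces to the remaining gates.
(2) The final state's coefficient on |01011> equals 0.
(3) The observable ZIYZZ averages to -1/2.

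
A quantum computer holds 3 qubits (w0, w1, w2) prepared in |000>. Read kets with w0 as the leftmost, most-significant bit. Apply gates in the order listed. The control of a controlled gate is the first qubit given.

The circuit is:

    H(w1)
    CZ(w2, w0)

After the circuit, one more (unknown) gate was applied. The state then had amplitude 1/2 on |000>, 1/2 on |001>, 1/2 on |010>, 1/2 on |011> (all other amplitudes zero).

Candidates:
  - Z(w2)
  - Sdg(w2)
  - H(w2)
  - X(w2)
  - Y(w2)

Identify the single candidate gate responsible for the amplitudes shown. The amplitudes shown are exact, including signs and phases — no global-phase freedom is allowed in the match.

The applied gate was H(w2).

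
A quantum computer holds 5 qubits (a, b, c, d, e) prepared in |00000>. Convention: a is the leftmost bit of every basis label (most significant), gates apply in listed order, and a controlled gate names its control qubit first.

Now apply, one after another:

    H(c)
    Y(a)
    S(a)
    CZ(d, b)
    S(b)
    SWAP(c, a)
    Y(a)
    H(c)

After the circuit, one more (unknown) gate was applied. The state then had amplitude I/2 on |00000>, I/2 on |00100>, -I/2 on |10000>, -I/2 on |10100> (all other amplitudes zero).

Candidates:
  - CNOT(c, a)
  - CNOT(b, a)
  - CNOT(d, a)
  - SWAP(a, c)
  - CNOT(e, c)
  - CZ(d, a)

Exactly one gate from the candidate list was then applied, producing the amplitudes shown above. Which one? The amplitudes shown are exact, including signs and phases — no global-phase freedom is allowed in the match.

The applied gate was CNOT(c, a).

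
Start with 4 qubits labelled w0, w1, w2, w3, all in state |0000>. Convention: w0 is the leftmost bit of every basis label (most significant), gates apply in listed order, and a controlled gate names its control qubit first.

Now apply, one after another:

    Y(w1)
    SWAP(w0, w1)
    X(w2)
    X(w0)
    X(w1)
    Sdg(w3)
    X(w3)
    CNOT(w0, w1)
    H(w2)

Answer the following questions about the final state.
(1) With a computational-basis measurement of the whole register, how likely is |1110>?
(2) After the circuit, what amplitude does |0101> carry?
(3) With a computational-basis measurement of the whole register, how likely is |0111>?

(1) Outcome |1110> occurs with probability 0.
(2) |0101> carries amplitude sqrt(2)*I/2 in the final state.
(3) Outcome |0111> occurs with probability 1/2.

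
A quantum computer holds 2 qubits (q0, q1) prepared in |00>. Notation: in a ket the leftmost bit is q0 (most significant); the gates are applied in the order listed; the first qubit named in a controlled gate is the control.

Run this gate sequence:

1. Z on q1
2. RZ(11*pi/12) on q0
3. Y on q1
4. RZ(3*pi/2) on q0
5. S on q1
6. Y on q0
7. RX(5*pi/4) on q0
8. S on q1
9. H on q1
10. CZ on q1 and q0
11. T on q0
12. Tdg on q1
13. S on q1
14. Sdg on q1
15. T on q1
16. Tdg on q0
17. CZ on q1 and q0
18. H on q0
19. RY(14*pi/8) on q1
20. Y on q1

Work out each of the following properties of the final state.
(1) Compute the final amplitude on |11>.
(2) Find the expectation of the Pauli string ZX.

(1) The amplitude on |11> is (-1 + sqrt(2) - I)*exp(7*I*pi/24)/4.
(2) The observable ZX averages to 0.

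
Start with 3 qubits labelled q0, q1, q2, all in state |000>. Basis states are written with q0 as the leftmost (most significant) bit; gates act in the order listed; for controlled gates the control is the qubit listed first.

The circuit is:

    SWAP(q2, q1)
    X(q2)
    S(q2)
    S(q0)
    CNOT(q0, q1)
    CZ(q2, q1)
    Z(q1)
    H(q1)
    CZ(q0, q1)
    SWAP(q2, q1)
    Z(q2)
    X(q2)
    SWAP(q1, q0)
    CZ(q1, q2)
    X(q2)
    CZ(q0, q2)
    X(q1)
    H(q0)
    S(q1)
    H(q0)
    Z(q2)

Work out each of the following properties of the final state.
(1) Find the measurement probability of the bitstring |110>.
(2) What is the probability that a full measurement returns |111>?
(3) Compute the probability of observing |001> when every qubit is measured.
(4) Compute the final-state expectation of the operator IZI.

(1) A full measurement returns |110> with probability 1/2.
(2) The probability of measuring |111> is 1/2.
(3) Outcome |001> occurs with probability 0.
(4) The expectation value of IZI is -1.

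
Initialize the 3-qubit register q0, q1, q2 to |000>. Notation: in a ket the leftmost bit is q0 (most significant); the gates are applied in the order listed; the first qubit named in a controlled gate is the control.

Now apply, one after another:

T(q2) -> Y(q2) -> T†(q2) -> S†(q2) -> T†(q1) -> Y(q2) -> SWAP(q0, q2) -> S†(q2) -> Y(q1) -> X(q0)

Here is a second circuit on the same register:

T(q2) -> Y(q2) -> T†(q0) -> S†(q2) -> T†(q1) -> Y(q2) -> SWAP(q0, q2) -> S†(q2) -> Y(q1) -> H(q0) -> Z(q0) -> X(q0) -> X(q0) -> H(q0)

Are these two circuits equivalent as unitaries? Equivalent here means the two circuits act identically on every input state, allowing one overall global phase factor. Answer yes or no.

No: there is an input state on which the two circuits produce genuinely different outputs (not merely differing by a phase).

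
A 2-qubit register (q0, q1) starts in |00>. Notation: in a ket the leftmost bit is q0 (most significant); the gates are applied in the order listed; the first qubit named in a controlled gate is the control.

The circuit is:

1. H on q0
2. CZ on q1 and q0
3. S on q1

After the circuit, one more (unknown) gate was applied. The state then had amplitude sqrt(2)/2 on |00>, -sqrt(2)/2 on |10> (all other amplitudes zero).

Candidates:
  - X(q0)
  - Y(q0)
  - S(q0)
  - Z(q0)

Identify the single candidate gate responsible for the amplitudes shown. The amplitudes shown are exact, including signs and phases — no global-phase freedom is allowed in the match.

It was Z(q0) that produced the state shown.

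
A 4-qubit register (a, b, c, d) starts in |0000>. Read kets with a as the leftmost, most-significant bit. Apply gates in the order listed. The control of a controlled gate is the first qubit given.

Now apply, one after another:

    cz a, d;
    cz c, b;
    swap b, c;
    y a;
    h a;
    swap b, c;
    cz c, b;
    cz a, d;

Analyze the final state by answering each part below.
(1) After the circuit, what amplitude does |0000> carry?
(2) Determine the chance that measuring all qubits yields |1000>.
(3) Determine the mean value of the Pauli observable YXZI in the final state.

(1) |0000> carries amplitude sqrt(2)*I/2 in the final state.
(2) The probability of measuring |1000> is 1/2.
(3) In the final state, YXZI has expectation 0.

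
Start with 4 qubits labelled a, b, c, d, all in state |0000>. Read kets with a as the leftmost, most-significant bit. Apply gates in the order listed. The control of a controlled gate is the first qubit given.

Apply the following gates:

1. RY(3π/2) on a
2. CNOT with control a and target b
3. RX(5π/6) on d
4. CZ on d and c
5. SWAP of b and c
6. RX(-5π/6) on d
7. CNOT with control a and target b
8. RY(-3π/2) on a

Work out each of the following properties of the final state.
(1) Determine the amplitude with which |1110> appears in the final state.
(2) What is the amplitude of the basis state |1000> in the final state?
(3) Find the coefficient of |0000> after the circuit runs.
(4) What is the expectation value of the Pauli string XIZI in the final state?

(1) The amplitude on |1110> is -1/2.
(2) |1000> carries amplitude 1/2 in the final state.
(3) |0000> carries amplitude 1/2 in the final state.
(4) The expectation value of XIZI is 1.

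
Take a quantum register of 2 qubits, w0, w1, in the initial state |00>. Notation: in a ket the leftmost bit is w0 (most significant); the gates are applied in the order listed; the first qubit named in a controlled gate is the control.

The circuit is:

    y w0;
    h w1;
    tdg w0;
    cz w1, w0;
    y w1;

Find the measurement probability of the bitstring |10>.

A full measurement returns |10> with probability 1/2.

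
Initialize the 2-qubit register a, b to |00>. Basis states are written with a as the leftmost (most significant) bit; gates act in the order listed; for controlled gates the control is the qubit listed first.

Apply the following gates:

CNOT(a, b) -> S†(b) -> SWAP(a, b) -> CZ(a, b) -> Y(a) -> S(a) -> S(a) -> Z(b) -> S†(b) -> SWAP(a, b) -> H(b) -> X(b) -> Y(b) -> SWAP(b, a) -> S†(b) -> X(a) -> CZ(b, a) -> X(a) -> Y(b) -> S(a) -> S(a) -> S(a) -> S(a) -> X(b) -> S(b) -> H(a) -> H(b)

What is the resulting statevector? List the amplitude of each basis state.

The resulting statevector has amplitude -sqrt(2)*I/2 on |00>, -sqrt(2)*I/2 on |01>, 0 on |10>, 0 on |11>. Key observation: the block from step 20 through step 23 cancels to the identity and can be dropped.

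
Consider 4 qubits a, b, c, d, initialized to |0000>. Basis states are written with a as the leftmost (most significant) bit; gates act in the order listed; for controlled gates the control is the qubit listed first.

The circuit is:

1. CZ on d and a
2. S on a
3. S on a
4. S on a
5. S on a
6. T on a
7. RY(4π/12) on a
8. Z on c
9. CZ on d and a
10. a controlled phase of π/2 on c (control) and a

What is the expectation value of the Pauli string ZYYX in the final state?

The expectation value of ZYYX is 0.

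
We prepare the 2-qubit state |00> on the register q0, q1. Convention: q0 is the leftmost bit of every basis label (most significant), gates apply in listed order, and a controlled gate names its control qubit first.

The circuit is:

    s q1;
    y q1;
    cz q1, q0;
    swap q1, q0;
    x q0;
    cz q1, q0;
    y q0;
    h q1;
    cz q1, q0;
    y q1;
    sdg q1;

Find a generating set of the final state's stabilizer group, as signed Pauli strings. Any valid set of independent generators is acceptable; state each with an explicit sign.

The stabilizer group can be generated by -IY, -ZI, among other valid generating sets.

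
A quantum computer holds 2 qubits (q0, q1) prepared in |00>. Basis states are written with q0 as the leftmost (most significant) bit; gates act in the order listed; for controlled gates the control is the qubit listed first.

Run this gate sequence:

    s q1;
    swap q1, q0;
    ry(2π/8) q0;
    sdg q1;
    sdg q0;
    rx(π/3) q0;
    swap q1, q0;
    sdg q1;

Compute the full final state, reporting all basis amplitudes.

The final amplitudes are -sqrt(2 - sqrt(2))/4 + sqrt(3*sqrt(2) + 6)/4 on |00>, -sqrt(sqrt(2) + 2)/4 - sqrt(6 - 3*sqrt(2))/4 on |01>, 0 on |10>, 0 on |11>.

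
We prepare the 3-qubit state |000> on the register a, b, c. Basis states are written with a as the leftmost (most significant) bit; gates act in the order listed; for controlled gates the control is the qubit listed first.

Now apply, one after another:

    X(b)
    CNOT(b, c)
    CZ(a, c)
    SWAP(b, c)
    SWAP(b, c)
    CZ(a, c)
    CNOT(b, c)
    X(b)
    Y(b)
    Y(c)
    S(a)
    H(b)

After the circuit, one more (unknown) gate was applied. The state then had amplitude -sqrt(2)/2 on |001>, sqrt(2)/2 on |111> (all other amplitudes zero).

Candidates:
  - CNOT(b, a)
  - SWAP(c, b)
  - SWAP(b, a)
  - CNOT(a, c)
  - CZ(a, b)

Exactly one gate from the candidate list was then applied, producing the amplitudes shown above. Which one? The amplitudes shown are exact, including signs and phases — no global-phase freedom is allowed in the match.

The unique candidate consistent with the amplitudes is CNOT(b, a). Key observation: steps 1-8 multiply out to the identity, so the circuit reduces to the remaining gates.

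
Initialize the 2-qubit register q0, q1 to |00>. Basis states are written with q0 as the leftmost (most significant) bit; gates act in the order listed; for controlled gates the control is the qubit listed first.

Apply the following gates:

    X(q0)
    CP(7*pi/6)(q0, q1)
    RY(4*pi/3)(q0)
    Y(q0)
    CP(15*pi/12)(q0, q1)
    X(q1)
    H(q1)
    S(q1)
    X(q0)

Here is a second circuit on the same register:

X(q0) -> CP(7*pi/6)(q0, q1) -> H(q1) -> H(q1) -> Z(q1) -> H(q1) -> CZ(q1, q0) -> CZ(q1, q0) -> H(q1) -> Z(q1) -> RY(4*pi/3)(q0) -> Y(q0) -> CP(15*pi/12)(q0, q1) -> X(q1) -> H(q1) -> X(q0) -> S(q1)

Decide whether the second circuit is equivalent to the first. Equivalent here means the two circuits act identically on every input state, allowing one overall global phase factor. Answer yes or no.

Yes: on every input state the two circuits agree up to one overall phase factor.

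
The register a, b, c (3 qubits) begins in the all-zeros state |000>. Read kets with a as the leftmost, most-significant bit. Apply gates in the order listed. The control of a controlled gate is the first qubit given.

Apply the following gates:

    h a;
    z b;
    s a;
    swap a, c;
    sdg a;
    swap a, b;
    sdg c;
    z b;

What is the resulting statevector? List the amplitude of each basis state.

The final amplitudes are sqrt(2)/2 on |000>, sqrt(2)/2 on |001>, and 0 on every other basis state.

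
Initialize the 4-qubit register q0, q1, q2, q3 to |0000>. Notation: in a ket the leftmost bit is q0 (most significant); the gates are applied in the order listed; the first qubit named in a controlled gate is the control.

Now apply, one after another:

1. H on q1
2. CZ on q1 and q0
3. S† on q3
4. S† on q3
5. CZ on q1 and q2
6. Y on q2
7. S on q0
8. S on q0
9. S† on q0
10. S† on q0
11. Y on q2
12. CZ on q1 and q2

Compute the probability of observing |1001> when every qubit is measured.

A full measurement returns |1001> with probability 0.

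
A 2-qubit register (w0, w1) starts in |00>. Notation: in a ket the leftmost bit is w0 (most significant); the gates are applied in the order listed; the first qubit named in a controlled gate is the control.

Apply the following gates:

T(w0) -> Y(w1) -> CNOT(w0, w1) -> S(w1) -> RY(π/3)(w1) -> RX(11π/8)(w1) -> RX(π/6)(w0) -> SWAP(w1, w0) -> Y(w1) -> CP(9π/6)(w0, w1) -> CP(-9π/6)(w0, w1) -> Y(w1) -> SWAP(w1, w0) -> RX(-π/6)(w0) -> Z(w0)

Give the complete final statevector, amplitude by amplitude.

After the circuit, the state carries amplitude -cos(5*pi/16)/2 + sqrt(3)*I*sin(5*pi/16)/2 on |00>, sqrt(3)*cos(5*pi/16)/2 - I*sin(5*pi/16)/2 on |01>, 0 on |10>, 0 on |11>. Key observation: steps 7-14 multiply out to the identity, so the circuit reduces to the remaining gates.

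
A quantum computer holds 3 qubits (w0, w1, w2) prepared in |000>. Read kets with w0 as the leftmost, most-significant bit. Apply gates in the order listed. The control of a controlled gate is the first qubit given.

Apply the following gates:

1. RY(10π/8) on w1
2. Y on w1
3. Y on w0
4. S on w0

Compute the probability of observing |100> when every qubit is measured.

Outcome |100> occurs with probability sqrt(2)/4 + 1/2.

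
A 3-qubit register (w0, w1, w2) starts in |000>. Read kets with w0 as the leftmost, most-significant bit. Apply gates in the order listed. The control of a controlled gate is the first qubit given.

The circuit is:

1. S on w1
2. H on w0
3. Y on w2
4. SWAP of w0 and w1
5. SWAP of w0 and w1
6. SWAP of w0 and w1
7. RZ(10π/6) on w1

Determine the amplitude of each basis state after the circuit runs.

The resulting statevector has amplitude -sqrt(2)*exp(2*I*pi/3)/2 on |001>, -sqrt(2)*exp(I*pi/3)/2 on |011>, and 0 on every other basis state.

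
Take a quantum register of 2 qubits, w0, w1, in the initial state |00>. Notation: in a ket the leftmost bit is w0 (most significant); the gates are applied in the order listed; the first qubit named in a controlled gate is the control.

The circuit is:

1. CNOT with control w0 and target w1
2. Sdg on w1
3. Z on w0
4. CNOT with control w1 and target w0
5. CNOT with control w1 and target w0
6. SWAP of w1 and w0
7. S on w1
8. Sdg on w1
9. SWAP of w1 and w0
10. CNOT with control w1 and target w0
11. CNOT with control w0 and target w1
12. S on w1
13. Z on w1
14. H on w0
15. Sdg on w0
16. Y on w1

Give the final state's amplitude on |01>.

The amplitude on |01> is sqrt(2)*I/2. Key observation: steps 6-9 multiply out to the identity, so the circuit reduces to the remaining gates.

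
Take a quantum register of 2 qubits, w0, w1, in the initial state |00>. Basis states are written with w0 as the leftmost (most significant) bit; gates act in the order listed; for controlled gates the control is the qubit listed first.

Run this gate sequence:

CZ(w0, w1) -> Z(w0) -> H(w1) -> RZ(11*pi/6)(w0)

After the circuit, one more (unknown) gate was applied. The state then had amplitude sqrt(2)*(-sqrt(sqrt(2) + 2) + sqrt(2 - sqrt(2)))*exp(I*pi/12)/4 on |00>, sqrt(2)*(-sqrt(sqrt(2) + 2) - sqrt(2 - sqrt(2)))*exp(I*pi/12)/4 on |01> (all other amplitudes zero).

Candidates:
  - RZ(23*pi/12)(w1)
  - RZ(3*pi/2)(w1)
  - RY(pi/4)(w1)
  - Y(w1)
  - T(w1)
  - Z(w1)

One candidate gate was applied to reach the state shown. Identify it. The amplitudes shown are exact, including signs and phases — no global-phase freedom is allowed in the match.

It was RY(pi/4)(w1) that produced the state shown.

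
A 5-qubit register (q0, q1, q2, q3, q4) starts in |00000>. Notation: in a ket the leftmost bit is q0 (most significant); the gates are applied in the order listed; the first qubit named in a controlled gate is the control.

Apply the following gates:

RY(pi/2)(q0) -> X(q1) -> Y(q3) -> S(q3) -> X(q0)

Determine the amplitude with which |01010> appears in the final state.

The final state's coefficient on |01010> equals -sqrt(2)/2.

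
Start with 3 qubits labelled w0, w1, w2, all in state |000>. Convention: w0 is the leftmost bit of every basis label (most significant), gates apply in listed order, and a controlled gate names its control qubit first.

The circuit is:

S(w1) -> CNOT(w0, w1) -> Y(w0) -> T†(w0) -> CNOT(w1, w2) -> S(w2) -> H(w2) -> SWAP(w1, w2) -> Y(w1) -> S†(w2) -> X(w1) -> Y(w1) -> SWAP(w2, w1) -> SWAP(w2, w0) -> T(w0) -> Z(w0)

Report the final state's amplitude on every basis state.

The final amplitudes are -sqrt(2)*exp(I*pi/4)/2 on |001>, sqrt(2)*I/2 on |101>, and 0 on every other basis state.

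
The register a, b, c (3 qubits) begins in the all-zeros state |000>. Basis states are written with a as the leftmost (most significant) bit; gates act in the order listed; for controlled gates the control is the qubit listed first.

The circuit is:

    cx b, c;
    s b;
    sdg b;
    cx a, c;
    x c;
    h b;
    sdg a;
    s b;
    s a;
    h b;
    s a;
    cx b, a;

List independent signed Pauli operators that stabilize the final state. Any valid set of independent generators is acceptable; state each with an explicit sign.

The final state is stabilized by the group generated by -XYI, +ZZI, -IIZ; other independent generating sets are equally valid.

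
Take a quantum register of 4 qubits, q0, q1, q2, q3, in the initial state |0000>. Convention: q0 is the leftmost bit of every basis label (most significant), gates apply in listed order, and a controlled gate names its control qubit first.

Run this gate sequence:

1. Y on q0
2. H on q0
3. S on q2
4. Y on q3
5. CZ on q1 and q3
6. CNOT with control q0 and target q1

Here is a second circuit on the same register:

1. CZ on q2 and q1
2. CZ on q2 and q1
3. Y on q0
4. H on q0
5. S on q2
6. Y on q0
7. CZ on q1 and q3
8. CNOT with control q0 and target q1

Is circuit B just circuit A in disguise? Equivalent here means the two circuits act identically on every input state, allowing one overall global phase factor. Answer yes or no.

No, they are not equivalent — no single phase factor reconciles the two unitaries.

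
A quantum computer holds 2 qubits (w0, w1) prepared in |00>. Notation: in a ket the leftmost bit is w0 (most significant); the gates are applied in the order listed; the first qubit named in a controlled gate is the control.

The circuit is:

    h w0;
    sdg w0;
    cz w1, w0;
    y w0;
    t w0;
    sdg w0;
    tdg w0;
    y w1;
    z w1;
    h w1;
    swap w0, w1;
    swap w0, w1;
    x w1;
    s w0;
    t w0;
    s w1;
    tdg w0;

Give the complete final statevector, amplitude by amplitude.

After the circuit, the state carries amplitude -I/2 on |00>, -1/2 on |01>, -1/2 on |10>, I/2 on |11>.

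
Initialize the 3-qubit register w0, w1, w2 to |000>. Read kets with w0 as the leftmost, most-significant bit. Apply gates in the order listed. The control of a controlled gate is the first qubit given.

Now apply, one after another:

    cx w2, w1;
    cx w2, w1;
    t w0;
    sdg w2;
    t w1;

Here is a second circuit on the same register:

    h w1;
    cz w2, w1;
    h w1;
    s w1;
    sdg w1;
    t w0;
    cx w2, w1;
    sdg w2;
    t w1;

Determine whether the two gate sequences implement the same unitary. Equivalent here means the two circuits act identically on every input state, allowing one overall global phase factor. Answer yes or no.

Yes — the two circuits implement the same unitary up to a global phase.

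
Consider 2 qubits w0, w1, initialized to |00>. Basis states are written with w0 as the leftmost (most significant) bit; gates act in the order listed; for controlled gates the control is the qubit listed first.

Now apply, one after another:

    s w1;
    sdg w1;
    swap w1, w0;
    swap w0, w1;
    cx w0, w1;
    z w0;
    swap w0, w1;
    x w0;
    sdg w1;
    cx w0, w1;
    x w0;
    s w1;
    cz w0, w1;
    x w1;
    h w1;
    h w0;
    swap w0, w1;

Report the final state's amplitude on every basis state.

The final amplitudes are I/2 on |00>, I/2 on |01>, I/2 on |10>, I/2 on |11>.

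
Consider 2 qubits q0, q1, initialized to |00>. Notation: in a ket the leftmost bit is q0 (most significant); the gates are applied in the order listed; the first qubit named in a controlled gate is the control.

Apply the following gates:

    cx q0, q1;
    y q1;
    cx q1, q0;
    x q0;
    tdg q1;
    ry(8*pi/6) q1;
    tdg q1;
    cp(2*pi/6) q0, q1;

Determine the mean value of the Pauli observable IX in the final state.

The observable IX averages to sqrt(6)/4.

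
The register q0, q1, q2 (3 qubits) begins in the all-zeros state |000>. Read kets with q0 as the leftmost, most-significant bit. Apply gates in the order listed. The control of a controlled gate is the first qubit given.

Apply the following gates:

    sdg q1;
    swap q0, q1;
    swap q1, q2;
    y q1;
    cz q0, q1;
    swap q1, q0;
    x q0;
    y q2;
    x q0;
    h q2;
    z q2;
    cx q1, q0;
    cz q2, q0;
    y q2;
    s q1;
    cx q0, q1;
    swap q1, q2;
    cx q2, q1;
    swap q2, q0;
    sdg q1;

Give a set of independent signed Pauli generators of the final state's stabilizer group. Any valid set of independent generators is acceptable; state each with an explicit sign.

The final state is stabilized by the group generated by -IYI, -ZII, -IIZ; other independent generating sets are equally valid.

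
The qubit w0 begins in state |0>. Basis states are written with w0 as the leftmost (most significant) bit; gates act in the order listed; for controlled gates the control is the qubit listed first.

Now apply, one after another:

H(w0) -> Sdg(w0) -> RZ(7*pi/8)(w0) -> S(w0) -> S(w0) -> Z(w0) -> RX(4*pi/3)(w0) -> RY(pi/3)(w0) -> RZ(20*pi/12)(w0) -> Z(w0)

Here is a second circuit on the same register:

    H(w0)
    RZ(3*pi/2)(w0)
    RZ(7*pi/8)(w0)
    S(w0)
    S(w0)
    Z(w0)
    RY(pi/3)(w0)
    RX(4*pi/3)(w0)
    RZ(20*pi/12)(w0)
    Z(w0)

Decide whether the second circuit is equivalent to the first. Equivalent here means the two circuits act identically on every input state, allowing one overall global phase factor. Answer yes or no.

No, they are not equivalent — no single phase factor reconciles the two unitaries.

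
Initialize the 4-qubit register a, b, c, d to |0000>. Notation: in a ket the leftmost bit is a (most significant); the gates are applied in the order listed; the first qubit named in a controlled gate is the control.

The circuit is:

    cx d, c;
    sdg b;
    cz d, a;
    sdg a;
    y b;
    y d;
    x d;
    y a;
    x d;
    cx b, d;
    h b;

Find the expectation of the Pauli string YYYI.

In the final state, YYYI has expectation 0.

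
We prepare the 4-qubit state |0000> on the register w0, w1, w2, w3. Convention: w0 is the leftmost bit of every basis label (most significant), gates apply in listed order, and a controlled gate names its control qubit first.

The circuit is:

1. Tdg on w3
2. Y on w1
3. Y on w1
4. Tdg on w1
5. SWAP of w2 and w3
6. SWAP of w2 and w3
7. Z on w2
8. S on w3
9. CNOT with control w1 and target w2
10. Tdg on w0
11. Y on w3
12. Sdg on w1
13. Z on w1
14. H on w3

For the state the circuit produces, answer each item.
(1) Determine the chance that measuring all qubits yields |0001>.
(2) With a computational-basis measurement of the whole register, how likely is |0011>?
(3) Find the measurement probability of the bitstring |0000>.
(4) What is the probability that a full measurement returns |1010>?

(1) The probability of measuring |0001> is 1/2.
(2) Outcome |0011> occurs with probability 0.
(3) Outcome |0000> occurs with probability 1/2.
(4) Outcome |1010> occurs with probability 0.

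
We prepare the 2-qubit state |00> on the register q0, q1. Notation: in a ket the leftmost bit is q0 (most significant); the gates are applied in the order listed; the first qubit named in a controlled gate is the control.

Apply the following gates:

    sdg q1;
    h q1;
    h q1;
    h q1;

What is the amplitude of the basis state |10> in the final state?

The final state's coefficient on |10> equals 0.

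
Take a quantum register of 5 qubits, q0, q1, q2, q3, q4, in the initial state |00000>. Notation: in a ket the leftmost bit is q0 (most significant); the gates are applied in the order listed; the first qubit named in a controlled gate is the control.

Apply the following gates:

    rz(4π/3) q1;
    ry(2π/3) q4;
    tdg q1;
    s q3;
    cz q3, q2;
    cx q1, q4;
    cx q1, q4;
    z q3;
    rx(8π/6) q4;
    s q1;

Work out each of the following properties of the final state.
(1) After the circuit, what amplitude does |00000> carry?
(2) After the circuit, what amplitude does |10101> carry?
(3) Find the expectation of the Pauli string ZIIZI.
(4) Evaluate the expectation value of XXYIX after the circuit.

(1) |00000> carries amplitude (1 + 3*I)*exp(I*pi/3)/4 in the final state.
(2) The final state's coefficient on |10101> equals 0.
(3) The observable ZIIZI averages to 1.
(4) The expectation value of XXYIX is 0.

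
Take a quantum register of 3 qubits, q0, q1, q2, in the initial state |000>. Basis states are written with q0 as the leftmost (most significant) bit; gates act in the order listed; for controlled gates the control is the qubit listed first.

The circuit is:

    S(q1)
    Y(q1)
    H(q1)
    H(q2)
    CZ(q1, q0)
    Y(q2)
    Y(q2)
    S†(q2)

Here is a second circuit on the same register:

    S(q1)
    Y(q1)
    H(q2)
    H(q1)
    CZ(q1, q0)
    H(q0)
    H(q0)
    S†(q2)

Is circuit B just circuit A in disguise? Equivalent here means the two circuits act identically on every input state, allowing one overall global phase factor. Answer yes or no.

Yes: on every input state the two circuits agree up to one overall phase factor.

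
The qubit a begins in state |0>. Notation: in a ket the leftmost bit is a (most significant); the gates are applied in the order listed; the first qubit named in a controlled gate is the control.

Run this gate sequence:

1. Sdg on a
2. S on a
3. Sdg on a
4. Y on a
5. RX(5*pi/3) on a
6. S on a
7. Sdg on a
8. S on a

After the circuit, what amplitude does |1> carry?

The final state's coefficient on |1> equals sqrt(3)/2.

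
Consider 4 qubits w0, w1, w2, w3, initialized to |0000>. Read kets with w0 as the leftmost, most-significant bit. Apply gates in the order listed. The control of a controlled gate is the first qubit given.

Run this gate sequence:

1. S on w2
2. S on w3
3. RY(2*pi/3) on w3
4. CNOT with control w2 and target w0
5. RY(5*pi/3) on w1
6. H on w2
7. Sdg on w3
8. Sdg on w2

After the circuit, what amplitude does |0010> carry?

|0010> carries amplitude sqrt(6)*I/8 in the final state.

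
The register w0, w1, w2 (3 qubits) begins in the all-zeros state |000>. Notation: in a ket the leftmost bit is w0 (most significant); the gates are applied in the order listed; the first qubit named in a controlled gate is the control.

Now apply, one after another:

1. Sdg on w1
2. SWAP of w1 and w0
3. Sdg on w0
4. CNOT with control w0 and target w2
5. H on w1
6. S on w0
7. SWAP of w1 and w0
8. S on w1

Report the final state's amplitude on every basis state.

The resulting statevector has amplitude sqrt(2)/2 on |000>, sqrt(2)/2 on |100>, and 0 on every other basis state.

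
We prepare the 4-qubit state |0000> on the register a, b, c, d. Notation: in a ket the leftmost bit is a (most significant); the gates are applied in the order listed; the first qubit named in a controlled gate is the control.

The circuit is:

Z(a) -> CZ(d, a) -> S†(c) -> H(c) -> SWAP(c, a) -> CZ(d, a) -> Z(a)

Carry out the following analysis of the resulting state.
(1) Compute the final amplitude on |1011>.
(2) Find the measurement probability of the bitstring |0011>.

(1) The amplitude on |1011> is 0.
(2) A full measurement returns |0011> with probability 0.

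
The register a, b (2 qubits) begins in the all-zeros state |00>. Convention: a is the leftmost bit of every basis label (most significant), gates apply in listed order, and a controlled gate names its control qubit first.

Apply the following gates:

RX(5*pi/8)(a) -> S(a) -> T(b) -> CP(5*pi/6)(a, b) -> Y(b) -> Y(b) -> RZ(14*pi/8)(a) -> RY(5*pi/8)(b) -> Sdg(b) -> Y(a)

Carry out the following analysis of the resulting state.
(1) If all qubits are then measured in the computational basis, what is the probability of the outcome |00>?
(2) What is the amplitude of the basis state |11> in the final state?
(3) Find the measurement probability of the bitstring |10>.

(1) Outcome |00> occurs with probability sqrt(2)/16 + 1/8.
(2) The amplitude on |11> is -sqrt(sqrt(2) + 2)*exp(I*pi/8)/4.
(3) A full measurement returns |10> with probability cos(5*pi/16)**4.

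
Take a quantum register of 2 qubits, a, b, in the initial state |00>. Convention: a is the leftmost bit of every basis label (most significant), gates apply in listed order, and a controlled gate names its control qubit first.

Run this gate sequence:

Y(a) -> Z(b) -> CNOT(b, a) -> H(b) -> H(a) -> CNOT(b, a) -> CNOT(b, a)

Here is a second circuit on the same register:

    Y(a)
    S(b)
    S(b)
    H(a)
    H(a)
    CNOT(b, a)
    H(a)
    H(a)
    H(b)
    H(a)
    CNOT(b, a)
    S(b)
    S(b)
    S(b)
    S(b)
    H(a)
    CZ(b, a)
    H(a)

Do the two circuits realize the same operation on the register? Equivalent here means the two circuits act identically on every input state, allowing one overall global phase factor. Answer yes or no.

Yes, they are equivalent — the unitaries differ by at most a global phase.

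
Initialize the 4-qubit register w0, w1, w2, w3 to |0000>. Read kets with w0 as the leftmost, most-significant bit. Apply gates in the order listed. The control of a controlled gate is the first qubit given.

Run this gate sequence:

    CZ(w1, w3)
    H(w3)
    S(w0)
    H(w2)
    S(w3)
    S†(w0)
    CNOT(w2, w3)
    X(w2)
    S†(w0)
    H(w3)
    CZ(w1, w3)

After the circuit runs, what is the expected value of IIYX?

The observable IIYX averages to -1.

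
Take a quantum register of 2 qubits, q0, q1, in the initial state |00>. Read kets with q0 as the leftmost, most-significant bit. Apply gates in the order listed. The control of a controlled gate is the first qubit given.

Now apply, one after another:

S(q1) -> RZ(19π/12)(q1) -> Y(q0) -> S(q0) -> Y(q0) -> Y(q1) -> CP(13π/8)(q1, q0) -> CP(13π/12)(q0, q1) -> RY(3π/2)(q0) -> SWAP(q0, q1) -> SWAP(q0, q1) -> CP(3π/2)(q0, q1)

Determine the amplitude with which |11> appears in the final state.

The final state's coefficient on |11> equals -sqrt(2)*exp(17*I*pi/24)/2. Key observation: steps 10-11 multiply out to the identity, so the circuit reduces to the remaining gates.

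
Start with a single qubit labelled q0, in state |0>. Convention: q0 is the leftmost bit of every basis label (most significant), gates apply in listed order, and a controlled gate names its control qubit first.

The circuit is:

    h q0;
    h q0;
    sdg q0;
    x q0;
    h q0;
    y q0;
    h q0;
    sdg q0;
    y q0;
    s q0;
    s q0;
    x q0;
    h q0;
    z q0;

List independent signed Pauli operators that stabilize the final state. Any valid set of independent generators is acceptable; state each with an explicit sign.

One valid set of independent stabilizer generators is -X (any independent generating set of the same group is equally correct).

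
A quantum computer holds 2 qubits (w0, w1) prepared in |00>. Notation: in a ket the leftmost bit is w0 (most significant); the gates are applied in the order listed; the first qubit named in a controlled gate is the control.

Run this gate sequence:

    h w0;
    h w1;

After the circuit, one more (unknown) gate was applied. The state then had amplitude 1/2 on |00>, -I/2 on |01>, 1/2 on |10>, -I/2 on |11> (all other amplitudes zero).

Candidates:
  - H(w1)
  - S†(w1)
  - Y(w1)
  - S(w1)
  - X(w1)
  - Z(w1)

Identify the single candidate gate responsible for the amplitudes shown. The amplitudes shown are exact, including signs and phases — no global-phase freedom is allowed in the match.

It was S†(w1) that produced the state shown.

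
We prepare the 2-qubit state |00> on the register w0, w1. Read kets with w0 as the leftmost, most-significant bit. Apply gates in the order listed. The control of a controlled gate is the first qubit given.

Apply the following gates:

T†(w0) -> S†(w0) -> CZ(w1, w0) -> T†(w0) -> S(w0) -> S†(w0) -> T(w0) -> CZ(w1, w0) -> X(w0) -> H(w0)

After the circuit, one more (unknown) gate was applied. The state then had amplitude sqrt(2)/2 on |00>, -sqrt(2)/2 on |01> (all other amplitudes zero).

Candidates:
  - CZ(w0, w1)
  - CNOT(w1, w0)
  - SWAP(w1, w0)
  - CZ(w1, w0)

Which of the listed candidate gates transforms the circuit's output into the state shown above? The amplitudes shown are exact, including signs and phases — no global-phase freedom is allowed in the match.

The unique candidate consistent with the amplitudes is SWAP(w1, w0). Key observation: gates 3-8 undo each other exactly, leaving only the rest of the circuit to track.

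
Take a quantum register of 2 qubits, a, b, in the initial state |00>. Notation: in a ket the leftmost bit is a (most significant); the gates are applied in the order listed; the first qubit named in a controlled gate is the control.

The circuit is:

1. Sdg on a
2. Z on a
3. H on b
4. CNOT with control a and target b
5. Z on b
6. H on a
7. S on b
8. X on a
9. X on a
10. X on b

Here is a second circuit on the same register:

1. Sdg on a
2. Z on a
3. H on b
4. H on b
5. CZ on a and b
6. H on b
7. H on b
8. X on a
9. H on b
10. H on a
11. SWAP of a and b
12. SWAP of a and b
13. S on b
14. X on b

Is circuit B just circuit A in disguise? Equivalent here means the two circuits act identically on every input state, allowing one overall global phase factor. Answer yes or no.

No — the two circuits implement different unitaries, even allowing a global phase.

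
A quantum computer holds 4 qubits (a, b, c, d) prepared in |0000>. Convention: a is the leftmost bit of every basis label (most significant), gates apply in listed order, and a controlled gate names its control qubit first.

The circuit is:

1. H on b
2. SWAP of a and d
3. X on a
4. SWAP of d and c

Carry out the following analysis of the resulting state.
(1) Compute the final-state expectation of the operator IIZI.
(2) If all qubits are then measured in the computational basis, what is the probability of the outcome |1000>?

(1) The expectation value of IIZI is 1.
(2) The probability of measuring |1000> is 1/2.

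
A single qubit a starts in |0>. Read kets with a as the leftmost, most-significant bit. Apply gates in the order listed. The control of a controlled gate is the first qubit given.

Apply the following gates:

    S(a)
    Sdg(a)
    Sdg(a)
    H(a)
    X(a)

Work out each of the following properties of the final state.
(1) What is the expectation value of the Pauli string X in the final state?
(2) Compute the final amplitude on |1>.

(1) The observable X averages to 1.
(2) The amplitude on |1> is sqrt(2)/2.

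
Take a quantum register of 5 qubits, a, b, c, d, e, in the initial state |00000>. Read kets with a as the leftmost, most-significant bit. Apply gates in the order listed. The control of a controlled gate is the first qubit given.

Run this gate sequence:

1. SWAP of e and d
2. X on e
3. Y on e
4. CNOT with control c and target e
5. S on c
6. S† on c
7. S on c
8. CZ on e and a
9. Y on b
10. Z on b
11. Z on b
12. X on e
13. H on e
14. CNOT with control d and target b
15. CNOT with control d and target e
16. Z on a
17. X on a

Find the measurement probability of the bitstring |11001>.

Outcome |11001> occurs with probability 1/2. Key observation: gates 5-6 undo each other exactly, leaving only the rest of the circuit to track.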